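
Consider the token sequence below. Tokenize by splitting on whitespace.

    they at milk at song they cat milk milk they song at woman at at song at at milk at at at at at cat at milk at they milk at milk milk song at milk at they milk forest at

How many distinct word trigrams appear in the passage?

32

41 tokens → 39 trigram windows in total.
Repeated trigrams (each contributes count−1 duplicates):
  at milk at: 4
  at at at: 3
  at they milk: 2
  milk at they: 2
7 duplicate windows → 39 − 7 = 32 distinct.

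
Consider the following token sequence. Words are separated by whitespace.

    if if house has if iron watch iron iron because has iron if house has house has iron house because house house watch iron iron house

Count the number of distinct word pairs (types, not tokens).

18

26 tokens → 25 bigram windows in total.
Repeated bigrams (each contributes count−1 duplicates):
  house has: 3
  has iron: 2
  if house: 2
  iron house: 2
  iron iron: 2
  watch iron: 2
7 duplicate windows → 25 − 7 = 18 distinct.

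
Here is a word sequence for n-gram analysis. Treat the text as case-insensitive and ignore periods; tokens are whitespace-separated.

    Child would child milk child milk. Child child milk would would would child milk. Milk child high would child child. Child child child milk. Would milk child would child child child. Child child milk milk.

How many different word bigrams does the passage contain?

35 tokens → 34 bigram windows in total.
Repeated bigrams (each contributes count−1 duplicates):
  child child: 9
  child milk: 6
  milk child: 4
  would child: 4
  child would: 2
  milk milk: 2
  milk would: 2
  would would: 2
23 duplicate windows → 34 − 23 = 11 distinct.

11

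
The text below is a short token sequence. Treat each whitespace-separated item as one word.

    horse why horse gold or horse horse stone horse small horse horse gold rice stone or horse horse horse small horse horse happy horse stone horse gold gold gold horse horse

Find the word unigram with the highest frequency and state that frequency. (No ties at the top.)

"horse", 16 times

Unigram frequencies (highest first):
  horse: 16
  gold: 5
  stone: 3
  or: 2
  small: 2
  why: 1
  … (2 more, each ≤ 1)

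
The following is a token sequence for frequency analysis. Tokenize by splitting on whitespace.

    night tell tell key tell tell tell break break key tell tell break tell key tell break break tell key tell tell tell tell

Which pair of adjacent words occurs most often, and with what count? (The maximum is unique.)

Bigram frequencies (highest first):
  tell tell: 7
  key tell: 4
  tell key: 3
  tell break: 3
  break break: 2
  break tell: 2
  … (2 more, each ≤ 1)

"tell tell", 7 times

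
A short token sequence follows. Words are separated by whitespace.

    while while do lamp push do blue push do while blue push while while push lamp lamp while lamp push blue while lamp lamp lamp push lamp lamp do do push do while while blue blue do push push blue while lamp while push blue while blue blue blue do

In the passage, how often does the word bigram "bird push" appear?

Scanning the 49 overlapping bigram windows for "bird push":
  (none found)

0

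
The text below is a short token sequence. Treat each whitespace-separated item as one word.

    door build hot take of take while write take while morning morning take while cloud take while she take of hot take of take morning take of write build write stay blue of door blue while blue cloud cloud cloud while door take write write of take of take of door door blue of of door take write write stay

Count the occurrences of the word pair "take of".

6

Scanning the 59 overlapping bigram windows for "take of":
  position 4–5: take of
  position 19–20: take of
  position 22–23: take of
  position 26–27: take of
  position 47–48: take of
  position 49–50: take of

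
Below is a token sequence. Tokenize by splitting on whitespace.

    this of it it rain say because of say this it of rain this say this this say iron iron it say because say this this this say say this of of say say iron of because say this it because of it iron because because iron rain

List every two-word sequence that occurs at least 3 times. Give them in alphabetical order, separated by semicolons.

Bigram counts meeting the condition (at least 3 times):
  say this: 5
  this say: 3
  this this: 3

say this; this say; this this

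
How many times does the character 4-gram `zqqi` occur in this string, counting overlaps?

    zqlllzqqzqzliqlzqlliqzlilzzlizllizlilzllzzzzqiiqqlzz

0

Sliding a length-4 window over the 52 characters (49 positions):
  (no match at any position)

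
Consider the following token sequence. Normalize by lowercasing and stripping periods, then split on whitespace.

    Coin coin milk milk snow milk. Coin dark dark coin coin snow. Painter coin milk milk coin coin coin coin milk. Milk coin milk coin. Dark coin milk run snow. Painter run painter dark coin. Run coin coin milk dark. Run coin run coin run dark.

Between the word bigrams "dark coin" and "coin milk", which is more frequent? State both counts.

"coin milk" (6 vs 3)

"dark coin": 3 occurrences
"coin milk": 6 occurrences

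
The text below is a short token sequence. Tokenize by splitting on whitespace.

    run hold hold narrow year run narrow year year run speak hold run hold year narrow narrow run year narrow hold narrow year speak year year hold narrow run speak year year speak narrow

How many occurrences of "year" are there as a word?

10

Scanning the 34 tokens for "year":
  position 5: year
  position 8: year
  position 9: year
  position 15: year
  position 19: year
  position 23: year
  position 25: year
  position 26: year
  position 31: year
  position 32: year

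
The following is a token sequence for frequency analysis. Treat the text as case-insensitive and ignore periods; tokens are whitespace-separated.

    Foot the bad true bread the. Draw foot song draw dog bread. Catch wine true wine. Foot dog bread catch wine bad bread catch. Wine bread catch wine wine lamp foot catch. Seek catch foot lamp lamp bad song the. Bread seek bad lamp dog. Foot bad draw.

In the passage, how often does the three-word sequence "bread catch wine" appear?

Scanning the 46 overlapping trigram windows for "bread catch wine":
  position 12–14: bread catch wine
  position 19–21: bread catch wine
  position 23–25: bread catch wine
  position 26–28: bread catch wine

4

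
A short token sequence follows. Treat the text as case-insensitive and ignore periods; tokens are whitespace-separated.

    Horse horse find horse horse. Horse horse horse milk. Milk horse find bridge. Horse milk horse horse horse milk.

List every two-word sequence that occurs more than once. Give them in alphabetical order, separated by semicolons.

Bigram counts meeting the condition (more than once):
  horse find: 2
  horse horse: 7
  horse milk: 3
  milk horse: 2

horse find; horse horse; horse milk; milk horse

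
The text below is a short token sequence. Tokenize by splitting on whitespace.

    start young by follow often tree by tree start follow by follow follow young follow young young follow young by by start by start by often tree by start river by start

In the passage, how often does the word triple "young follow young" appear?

Scanning the 30 overlapping trigram windows for "young follow young":
  position 14–16: young follow young
  position 17–19: young follow young

2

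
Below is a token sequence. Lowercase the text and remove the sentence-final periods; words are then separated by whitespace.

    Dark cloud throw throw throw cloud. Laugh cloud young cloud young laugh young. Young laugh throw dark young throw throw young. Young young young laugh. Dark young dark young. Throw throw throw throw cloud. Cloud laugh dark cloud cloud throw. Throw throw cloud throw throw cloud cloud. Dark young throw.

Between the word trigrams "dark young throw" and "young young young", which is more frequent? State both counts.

"dark young throw": 3 occurrences
"young young young": 2 occurrences

"dark young throw" (3 vs 2)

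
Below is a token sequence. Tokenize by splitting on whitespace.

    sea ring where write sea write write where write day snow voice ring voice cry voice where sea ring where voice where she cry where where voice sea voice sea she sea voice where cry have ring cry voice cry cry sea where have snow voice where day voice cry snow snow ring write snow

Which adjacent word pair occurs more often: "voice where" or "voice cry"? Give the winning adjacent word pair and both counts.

"voice where": 4 occurrences
"voice cry": 3 occurrences

"voice where" (4 vs 3)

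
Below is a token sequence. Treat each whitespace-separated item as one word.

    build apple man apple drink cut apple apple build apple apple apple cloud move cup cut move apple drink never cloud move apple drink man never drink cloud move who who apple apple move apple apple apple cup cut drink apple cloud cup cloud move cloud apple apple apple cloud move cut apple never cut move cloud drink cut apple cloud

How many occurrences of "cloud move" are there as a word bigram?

5

Scanning the 60 overlapping bigram windows for "cloud move":
  position 13–14: cloud move
  position 21–22: cloud move
  position 28–29: cloud move
  position 44–45: cloud move
  position 50–51: cloud move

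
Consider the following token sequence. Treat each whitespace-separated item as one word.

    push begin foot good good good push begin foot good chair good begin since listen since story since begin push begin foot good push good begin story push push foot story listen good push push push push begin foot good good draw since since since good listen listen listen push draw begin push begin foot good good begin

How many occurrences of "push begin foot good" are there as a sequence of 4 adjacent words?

Scanning the 55 overlapping 4-gram windows for "push begin foot good":
  position 1–4: push begin foot good
  position 7–10: push begin foot good
  position 20–23: push begin foot good
  position 37–40: push begin foot good
  position 53–56: push begin foot good

5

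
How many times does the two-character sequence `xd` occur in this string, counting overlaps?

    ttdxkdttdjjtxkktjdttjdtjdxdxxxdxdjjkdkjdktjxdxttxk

Sliding a length-2 window over the 50 characters (49 positions):
  position 26–27: xd
  position 30–31: xd
  position 32–33: xd
  position 44–45: xd

4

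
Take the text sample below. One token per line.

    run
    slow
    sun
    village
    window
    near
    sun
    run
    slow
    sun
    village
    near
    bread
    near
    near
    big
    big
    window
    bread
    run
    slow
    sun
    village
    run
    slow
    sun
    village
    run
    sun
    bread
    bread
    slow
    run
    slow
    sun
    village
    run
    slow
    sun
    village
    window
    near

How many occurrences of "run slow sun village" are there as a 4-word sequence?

Scanning the 39 overlapping 4-gram windows for "run slow sun village":
  position 1–4: run slow sun village
  position 8–11: run slow sun village
  position 20–23: run slow sun village
  position 24–27: run slow sun village
  position 33–36: run slow sun village
  position 37–40: run slow sun village

6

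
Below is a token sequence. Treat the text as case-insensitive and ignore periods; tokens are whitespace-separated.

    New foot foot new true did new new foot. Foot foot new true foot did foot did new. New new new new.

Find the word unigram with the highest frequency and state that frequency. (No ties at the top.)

"new", 10 times

Unigram frequencies (highest first):
  new: 10
  foot: 7
  did: 3
  true: 2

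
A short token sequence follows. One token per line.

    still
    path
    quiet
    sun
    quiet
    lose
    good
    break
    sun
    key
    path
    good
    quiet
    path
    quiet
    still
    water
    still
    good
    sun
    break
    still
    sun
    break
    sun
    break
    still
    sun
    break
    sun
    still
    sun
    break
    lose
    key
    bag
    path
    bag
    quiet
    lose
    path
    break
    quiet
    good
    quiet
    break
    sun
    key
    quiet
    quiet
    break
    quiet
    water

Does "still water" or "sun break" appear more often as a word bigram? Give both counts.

"sun break" (5 vs 1)

"still water": 1 occurrence
"sun break": 5 occurrences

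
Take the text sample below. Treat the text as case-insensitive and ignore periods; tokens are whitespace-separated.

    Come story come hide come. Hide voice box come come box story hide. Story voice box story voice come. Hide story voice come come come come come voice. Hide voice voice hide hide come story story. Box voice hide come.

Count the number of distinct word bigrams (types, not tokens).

21

40 tokens → 39 bigram windows in total.
Repeated bigrams (each contributes count−1 duplicates):
  come come: 5
  come hide: 3
  hide come: 3
  story voice: 3
  voice hide: 3
  box story: 2
  come story: 2
  hide story: 2
  … (3 more repeated)
18 duplicate windows → 39 − 18 = 21 distinct.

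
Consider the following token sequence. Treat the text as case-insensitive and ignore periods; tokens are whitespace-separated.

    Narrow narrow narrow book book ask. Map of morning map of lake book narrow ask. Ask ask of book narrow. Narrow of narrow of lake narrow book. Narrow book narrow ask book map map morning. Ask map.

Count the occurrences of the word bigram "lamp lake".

Scanning the 36 overlapping bigram windows for "lamp lake":
  (none found)

0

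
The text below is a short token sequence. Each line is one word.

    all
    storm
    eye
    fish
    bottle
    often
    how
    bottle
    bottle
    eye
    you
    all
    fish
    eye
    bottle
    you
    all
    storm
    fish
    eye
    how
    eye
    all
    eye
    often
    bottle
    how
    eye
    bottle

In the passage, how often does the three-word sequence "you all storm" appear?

Scanning the 27 overlapping trigram windows for "you all storm":
  position 16–18: you all storm

1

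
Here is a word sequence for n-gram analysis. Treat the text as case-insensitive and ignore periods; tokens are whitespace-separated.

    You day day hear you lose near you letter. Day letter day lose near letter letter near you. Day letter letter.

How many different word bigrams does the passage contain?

14

21 tokens → 20 bigram windows in total.
Repeated bigrams (each contributes count−1 duplicates):
  day letter: 2
  letter day: 2
  letter letter: 2
  lose near: 2
  near you: 2
  you day: 2
6 duplicate windows → 20 − 6 = 14 distinct.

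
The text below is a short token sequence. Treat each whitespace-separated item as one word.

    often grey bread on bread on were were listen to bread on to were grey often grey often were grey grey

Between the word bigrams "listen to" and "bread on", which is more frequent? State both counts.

"listen to": 1 occurrence
"bread on": 3 occurrences

"bread on" (3 vs 1)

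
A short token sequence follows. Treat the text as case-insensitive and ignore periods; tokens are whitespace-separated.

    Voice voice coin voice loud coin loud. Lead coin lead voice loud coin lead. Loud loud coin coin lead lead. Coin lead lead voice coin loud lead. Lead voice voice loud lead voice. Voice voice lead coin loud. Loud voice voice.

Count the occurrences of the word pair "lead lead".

Scanning the 40 overlapping bigram windows for "lead lead":
  position 19–20: lead lead
  position 22–23: lead lead
  position 27–28: lead lead

3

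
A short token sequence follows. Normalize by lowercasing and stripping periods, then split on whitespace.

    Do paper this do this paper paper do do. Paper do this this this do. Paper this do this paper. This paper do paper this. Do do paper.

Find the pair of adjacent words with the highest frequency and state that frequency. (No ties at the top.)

"do paper", 5 times

Bigram frequencies (highest first):
  do paper: 5
  paper this: 4
  this do: 4
  do this: 3
  this paper: 3
  paper do: 3
  … (3 more, each ≤ 2)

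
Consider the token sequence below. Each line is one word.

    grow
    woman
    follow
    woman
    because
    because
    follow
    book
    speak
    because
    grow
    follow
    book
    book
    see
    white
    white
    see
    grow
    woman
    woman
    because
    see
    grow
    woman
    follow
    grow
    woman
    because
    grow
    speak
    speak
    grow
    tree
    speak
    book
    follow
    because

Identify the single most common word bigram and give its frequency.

Bigram frequencies (highest first):
  grow woman: 4
  woman because: 3
  woman follow: 2
  follow book: 2
  because grow: 2
  see grow: 2
  … (22 more, each ≤ 1)

"grow woman", 4 times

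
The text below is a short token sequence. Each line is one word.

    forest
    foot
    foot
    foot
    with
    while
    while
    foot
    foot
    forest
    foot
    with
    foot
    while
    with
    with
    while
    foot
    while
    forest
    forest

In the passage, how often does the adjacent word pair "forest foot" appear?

Scanning the 20 overlapping bigram windows for "forest foot":
  position 1–2: forest foot
  position 10–11: forest foot

2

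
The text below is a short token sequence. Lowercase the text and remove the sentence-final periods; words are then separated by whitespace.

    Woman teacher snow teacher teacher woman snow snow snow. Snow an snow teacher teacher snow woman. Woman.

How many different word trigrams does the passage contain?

17 tokens → 15 trigram windows in total.
Repeated trigrams (each contributes count−1 duplicates):
  snow snow snow: 2
  snow teacher teacher: 2
2 duplicate windows → 15 − 2 = 13 distinct.

13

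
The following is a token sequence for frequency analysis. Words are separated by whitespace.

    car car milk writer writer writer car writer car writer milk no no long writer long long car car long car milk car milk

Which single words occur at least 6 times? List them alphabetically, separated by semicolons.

car; writer

Unigram counts meeting the condition (at least 6 times):
  car: 8
  writer: 6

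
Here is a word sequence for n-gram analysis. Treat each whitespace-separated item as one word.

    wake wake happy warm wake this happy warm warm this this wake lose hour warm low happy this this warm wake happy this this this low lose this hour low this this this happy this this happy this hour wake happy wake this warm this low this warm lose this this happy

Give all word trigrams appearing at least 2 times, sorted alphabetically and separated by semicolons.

Trigram counts meeting the condition (at least 2 times):
  happy this this: 3
  this happy this: 2
  this this happy: 3
  this this this: 2

happy this this; this happy this; this this happy; this this this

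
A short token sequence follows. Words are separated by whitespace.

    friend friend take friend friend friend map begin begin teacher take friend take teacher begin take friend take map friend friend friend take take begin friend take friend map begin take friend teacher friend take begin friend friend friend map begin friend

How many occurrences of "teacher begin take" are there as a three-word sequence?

1

Scanning the 40 overlapping trigram windows for "teacher begin take":
  position 14–16: teacher begin take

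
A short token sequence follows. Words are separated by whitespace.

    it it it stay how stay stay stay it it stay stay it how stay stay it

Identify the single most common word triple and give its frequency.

Trigram frequencies (highest first):
  stay stay it: 3
  it it stay: 2
  how stay stay: 2
  it it it: 1
  it stay how: 1
  stay how stay: 1
  … (5 more, each ≤ 1)

"stay stay it", 3 times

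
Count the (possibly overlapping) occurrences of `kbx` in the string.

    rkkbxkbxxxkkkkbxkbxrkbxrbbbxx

5

Sliding a length-3 window over the 29 characters (27 positions):
  position 3–5: kbx
  position 6–8: kbx
  position 14–16: kbx
  position 17–19: kbx
  position 21–23: kbx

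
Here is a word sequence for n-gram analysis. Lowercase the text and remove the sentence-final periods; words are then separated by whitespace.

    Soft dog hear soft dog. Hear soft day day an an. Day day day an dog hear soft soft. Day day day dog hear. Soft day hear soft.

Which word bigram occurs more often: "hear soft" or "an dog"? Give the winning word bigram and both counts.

"hear soft" (5 vs 1)

"hear soft": 5 occurrences
"an dog": 1 occurrence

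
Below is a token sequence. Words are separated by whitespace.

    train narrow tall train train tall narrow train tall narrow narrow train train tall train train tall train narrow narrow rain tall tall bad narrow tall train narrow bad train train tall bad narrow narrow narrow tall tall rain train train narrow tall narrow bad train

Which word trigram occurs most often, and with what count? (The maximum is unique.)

Trigram frequencies (highest first):
  train train tall: 4
  train narrow tall: 2
  narrow tall train: 2
  tall train train: 2
  train tall narrow: 2
  train tall train: 2
  … (27 more, each ≤ 2)

"train train tall", 4 times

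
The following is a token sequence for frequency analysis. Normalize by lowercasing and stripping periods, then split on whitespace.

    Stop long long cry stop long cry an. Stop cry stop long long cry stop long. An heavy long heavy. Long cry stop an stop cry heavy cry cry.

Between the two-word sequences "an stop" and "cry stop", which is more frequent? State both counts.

"cry stop" (4 vs 2)

"an stop": 2 occurrences
"cry stop": 4 occurrences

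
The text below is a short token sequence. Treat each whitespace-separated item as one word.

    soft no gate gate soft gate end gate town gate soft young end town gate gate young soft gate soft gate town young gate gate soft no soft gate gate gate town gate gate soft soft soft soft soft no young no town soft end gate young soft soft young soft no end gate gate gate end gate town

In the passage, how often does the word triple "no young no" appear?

Scanning the 57 overlapping trigram windows for "no young no":
  position 40–42: no young no

1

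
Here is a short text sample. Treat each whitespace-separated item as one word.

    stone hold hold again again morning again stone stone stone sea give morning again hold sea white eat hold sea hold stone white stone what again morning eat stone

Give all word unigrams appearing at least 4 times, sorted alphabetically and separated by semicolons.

Unigram counts meeting the condition (at least 4 times):
  again: 5
  hold: 5
  stone: 7

again; hold; stone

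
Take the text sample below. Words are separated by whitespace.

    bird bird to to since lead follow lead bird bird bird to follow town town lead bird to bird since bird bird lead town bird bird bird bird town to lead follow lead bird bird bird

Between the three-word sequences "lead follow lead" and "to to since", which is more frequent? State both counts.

"lead follow lead" (2 vs 1)

"lead follow lead": 2 occurrences
"to to since": 1 occurrence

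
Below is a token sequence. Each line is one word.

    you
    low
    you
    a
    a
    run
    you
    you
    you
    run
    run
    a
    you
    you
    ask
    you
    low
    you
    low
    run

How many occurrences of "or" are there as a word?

Scanning the 20 tokens for "or":
  (none found)

0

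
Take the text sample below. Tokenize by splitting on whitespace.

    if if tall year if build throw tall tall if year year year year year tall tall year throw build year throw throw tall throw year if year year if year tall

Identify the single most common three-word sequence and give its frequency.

Trigram frequencies (highest first):
  year year year: 3
  if year year: 2
  year if year: 2
  if if tall: 1
  if tall year: 1
  tall year if: 1
  … (20 more, each ≤ 1)

"year year year", 3 times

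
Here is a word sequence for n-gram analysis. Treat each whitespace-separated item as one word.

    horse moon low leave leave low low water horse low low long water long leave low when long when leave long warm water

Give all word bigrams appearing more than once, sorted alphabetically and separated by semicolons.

Bigram counts meeting the condition (more than once):
  leave low: 2
  low low: 2

leave low; low low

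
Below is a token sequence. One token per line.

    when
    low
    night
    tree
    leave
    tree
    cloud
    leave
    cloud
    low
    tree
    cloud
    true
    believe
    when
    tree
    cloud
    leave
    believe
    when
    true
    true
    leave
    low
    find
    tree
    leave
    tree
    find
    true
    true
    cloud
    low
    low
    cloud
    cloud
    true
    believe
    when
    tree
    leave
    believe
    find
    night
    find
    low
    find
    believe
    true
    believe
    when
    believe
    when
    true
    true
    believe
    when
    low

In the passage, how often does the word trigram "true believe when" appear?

4

Scanning the 56 overlapping trigram windows for "true believe when":
  position 13–15: true believe when
  position 37–39: true believe when
  position 49–51: true believe when
  position 55–57: true believe when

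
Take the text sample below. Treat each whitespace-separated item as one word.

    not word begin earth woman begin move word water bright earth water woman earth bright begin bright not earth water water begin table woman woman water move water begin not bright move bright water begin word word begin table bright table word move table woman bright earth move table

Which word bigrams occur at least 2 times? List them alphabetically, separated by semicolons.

Bigram counts meeting the condition (at least 2 times):
  begin table: 2
  bright earth: 2
  earth water: 2
  move table: 2
  table woman: 2
  water begin: 3
  word begin: 2

begin table; bright earth; earth water; move table; table woman; water begin; word begin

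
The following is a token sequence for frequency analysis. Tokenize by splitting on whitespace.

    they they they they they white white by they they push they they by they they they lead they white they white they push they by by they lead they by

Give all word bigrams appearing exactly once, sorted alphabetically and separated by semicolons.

by by; white by; white white

Bigram counts meeting the condition (exactly once):
  by by: 1
  white by: 1
  white white: 1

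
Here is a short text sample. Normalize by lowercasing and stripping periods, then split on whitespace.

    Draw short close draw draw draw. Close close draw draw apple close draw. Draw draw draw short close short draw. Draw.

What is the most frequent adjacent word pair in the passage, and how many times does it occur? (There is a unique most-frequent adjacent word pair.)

"draw draw", 7 times

Bigram frequencies (highest first):
  draw draw: 7
  close draw: 3
  draw short: 2
  short close: 2
  draw close: 1
  close close: 1
  … (4 more, each ≤ 1)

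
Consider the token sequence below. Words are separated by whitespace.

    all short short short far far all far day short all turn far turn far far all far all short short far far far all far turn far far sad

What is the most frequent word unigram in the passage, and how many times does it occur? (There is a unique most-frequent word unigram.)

Unigram frequencies (highest first):
  far: 13
  all: 6
  short: 6
  turn: 3
  day: 1
  sad: 1

"far", 13 times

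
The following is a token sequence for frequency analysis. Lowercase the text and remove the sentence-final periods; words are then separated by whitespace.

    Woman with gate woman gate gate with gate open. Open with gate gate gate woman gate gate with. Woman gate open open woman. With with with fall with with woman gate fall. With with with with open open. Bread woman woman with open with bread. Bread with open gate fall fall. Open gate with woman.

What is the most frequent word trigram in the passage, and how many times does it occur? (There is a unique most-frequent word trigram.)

"with with with", 3 times

Trigram frequencies (highest first):
  with with with: 3
  gate woman gate: 2
  woman gate gate: 2
  gate gate with: 2
  gate open open: 2
  gate with woman: 2
  … (38 more, each ≤ 2)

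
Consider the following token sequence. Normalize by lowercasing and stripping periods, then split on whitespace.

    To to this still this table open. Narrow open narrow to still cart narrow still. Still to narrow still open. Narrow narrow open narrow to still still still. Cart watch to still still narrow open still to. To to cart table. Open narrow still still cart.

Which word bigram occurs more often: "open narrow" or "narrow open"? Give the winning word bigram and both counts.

"open narrow" (5 vs 3)

"open narrow": 5 occurrences
"narrow open": 3 occurrences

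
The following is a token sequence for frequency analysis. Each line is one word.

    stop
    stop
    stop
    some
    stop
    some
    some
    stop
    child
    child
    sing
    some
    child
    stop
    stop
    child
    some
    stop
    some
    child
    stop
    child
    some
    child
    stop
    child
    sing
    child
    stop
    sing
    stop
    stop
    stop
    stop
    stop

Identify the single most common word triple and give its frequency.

"stop stop stop", 4 times

Trigram frequencies (highest first):
  stop stop stop: 4
  some child stop: 3
  some stop some: 2
  stop child some: 2
  child stop child: 2
  stop stop some: 1
  … (19 more, each ≤ 1)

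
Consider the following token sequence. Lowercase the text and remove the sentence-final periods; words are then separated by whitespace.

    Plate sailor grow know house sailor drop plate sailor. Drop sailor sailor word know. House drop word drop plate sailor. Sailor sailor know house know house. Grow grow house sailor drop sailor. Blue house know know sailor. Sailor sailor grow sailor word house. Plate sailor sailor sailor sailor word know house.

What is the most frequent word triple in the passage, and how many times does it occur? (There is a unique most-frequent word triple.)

"sailor sailor sailor", 4 times

Trigram frequencies (highest first):
  sailor sailor sailor: 4
  house sailor drop: 2
  drop plate sailor: 2
  sailor drop sailor: 2
  sailor sailor word: 2
  sailor word know: 2
  … (33 more, each ≤ 2)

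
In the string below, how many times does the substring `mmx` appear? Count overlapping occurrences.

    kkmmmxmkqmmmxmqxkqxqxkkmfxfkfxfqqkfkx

2

Sliding a length-3 window over the 37 characters (35 positions):
  position 4–6: mmx
  position 11–13: mmx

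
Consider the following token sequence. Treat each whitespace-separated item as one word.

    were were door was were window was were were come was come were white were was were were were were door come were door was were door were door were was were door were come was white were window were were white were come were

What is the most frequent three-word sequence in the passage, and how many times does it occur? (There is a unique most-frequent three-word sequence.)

Trigram frequencies (highest first):
  were door were: 3
  were were door: 2
  were door was: 2
  door was were: 2
  was were were: 2
  were come was: 2
  … (26 more, each ≤ 2)

"were door were", 3 times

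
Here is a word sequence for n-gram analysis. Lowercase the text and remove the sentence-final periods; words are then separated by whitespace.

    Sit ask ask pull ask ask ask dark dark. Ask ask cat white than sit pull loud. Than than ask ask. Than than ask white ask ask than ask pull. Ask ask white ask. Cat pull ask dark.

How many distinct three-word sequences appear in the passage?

31

38 tokens → 36 trigram windows in total.
Repeated trigrams (each contributes count−1 duplicates):
  ask ask than: 2
  ask pull ask: 2
  ask white ask: 2
  pull ask ask: 2
  than than ask: 2
5 duplicate windows → 36 − 5 = 31 distinct.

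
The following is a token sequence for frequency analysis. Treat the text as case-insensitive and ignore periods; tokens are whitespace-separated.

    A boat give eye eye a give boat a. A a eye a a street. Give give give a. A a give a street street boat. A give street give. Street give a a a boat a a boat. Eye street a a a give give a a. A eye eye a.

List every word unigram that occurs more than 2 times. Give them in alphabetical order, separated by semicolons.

a; boat; eye; give; street

Unigram counts meeting the condition (more than 2 times):
  a: 24
  boat: 5
  eye: 6
  give: 11
  street: 6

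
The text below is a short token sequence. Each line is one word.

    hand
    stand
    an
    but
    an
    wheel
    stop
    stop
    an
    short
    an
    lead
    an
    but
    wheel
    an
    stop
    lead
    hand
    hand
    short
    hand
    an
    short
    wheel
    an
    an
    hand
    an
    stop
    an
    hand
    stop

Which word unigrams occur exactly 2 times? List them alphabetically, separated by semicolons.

but; lead

Unigram counts meeting the condition (exactly 2 times):
  but: 2
  lead: 2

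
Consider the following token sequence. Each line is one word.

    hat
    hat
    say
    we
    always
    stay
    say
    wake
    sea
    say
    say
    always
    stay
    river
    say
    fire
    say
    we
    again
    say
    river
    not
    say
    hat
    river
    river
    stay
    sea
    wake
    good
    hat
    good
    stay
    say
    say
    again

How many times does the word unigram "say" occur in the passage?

Scanning the 36 tokens for "say":
  position 3: say
  position 7: say
  position 10: say
  position 11: say
  position 15: say
  position 17: say
  position 20: say
  position 23: say
  position 34: say
  position 35: say

10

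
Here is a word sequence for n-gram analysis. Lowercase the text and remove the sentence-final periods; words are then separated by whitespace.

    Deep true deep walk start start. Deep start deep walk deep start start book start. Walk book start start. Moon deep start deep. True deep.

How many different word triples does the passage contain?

21

25 tokens → 23 trigram windows in total.
Repeated trigrams (each contributes count−1 duplicates):
  deep start deep: 2
  deep true deep: 2
2 duplicate windows → 23 − 2 = 21 distinct.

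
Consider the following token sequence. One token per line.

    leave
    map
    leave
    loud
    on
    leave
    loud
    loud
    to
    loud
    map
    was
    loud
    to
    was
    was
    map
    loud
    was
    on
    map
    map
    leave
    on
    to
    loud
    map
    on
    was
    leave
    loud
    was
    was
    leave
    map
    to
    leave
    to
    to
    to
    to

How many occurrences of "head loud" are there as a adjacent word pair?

Scanning the 40 overlapping bigram windows for "head loud":
  (none found)

0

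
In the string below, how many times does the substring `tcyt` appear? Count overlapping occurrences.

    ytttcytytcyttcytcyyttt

Sliding a length-4 window over the 22 characters (19 positions):
  position 4–7: tcyt
  position 9–12: tcyt
  position 13–16: tcyt

3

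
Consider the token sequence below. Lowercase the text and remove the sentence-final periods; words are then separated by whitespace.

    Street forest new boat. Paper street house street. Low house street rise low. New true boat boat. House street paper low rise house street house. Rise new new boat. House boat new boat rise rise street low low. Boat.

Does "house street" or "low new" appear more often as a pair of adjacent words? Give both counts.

"house street": 4 occurrences
"low new": 1 occurrence

"house street" (4 vs 1)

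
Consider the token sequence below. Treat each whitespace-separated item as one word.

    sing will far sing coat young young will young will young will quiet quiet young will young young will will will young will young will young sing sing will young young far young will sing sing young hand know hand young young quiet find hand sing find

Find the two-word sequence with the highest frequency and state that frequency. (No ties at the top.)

Bigram frequencies (highest first):
  young will: 8
  will young: 7
  young young: 4
  sing will: 2
  will will: 2
  sing sing: 2
  … (21 more, each ≤ 1)

"young will", 8 times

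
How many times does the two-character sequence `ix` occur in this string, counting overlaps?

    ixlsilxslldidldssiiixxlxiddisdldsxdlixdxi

Sliding a length-2 window over the 41 characters (40 positions):
  position 1–2: ix
  position 20–21: ix
  position 37–38: ix

3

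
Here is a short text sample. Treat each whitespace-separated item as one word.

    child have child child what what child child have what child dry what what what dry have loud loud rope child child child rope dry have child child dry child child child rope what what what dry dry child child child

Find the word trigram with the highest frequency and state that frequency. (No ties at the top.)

"child child child", 3 times

Trigram frequencies (highest first):
  child child child: 3
  have child child: 2
  what what what: 2
  what what dry: 2
  child child rope: 2
  dry child child: 2
  … (26 more, each ≤ 1)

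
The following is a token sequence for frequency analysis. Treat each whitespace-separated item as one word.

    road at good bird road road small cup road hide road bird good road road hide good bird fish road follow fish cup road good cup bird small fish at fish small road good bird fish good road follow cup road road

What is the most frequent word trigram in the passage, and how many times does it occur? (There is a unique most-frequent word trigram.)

"good bird fish", 2 times

Trigram frequencies (highest first):
  good bird fish: 2
  road at good: 1
  at good bird: 1
  good bird road: 1
  bird road road: 1
  road road small: 1
  … (33 more, each ≤ 1)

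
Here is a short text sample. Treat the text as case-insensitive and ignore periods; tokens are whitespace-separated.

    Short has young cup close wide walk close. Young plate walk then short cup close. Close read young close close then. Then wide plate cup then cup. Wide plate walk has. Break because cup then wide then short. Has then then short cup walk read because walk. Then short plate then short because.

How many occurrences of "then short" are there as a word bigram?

Scanning the 52 overlapping bigram windows for "then short":
  position 12–13: then short
  position 37–38: then short
  position 41–42: then short
  position 48–49: then short
  position 51–52: then short

5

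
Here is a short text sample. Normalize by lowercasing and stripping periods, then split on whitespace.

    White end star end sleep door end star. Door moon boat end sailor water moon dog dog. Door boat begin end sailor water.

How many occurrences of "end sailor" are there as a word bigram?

2

Scanning the 22 overlapping bigram windows for "end sailor":
  position 12–13: end sailor
  position 21–22: end sailor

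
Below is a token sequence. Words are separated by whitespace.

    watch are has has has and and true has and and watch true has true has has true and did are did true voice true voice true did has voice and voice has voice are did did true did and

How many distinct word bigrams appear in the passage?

26

40 tokens → 39 bigram windows in total.
Repeated bigrams (each contributes count−1 duplicates):
  has has: 3
  true has: 3
  and and: 2
  are did: 2
  did true: 2
  has and: 2
  has true: 2
  has voice: 2
  … (3 more repeated)
13 duplicate windows → 39 − 13 = 26 distinct.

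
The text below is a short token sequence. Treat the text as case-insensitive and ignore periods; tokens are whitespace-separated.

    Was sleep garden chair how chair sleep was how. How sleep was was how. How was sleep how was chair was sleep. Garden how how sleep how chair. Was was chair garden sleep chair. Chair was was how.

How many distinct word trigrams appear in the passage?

38 tokens → 36 trigram windows in total.
Repeated trigrams (each contributes count−1 duplicates):
  chair was was: 2
  how how sleep: 2
  was how how: 2
  was sleep garden: 2
  was was how: 2
5 duplicate windows → 36 − 5 = 31 distinct.

31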